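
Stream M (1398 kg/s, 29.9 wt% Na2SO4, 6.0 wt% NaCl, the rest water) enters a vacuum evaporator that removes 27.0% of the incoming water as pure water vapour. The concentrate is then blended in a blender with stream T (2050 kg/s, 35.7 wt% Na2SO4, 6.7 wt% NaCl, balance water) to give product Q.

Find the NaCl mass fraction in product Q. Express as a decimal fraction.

Vapour removed = 0.270×0.641×1398 = 241.95 kg/s; concentrate = 1156 kg/s.
NaCl reaching the mixer = 83.88 (from concentrate) + 2050×0.067 = 221.23 kg/s.
Product flow = 1156 + 2050 = 3206 kg/s; NaCl fraction = 0.0690.

0.0690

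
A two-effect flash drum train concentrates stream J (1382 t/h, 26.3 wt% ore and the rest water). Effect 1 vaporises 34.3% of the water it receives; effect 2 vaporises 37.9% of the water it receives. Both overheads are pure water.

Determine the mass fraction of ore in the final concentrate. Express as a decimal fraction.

water in feed = 1382×0.737 = 1018.5 t/h.
After stage 1: water left = (1−0.343)×1018.5 = 669.18; stream total = 1032.6 t/h.
After stage 2: water left = (1−0.379)×669.18 = 415.56; final concentrate = 779.02 t/h.
ore fraction = 363.47/779.02 = 0.467.

0.467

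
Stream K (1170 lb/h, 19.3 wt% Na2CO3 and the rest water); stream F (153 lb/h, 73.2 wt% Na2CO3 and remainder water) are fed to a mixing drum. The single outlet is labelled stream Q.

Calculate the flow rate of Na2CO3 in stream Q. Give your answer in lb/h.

Na2CO3 out = Na2CO3 in = 1170×0.193 + 153×0.732 = 337.81 lb/h.

337.8 lb/h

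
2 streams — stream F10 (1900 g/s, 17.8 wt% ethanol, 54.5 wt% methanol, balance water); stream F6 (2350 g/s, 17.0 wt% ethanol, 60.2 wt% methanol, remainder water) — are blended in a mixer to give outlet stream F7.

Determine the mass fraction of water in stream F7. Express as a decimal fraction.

Total flow out = 1900 + 2350 = 4250 g/s.
water in = 1900×0.277 + 2350×0.228 = 1062.1 g/s.
water mass fraction in F7 = 1062.1/4250 = 0.250.

0.250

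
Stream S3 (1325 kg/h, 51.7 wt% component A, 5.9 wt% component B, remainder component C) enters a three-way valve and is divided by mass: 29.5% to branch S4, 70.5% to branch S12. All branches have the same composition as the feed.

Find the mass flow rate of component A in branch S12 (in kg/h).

482.9 kg/h

Branch S12 total = 0.705×1325 = 934.12 kg/h.
component A in S12 = 0.517×934.12 = 482.94 kg/h.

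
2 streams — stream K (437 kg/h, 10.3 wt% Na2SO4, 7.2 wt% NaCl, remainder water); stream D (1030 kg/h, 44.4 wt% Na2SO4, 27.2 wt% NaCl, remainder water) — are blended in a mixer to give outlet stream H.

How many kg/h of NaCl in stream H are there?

311.6 kg/h

NaCl out = NaCl in = 437×0.072 + 1030×0.272 = 311.62 kg/h.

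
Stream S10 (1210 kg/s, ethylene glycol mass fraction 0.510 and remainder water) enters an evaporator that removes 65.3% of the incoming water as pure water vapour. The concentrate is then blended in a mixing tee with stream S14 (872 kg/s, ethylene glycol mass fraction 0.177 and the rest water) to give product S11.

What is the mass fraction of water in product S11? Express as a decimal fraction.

0.545

Vapour removed = 0.653×0.490×1210 = 387.16 kg/s; concentrate = 822.84 kg/s.
water reaching the mixer = 205.74 (from concentrate) + 872×0.823 = 923.39 kg/s.
Product flow = 822.84 + 872 = 1694.8 kg/s; water fraction = 0.545.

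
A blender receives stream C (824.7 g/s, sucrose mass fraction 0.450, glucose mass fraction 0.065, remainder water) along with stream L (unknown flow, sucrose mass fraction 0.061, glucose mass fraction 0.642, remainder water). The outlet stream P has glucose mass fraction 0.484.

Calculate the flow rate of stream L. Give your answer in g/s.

2187 g/s

Let L be the unknown flow. Total out = 824.7 + L.
glucose balance: 53.606 + 0.642·L = 0.484·(824.7 + L)
(0.642 − 0.484)·L = 0.484×824.7 − 53.606 = 345.55
L = 345.55 / 0.158 = 2187 g/s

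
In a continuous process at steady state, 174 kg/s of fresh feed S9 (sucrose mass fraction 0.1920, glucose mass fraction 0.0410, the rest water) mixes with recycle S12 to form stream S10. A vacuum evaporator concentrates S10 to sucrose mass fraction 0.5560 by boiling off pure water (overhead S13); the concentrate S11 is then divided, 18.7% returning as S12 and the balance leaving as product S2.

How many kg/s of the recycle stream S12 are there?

Overall sucrose balance (none leaves overhead): sucrose in fresh feed = sucrose in product, i.e. 174×0.192 = (1−0.187)·S11·0.556.
S11 = 33.408/(0.556×0.813) = 73.907 kg/s.
Recycle S12 = 0.187×73.907 = 13.821 kg/s.

13.82 kg/s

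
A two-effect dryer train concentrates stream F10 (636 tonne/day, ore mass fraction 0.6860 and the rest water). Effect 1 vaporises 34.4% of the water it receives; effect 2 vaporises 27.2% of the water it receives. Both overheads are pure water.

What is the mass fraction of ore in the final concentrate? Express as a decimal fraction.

0.8206

water in feed = 636×0.314 = 199.7 tonne/day.
After stage 1: water left = (1−0.344)×199.7 = 131.01; stream total = 567.3 tonne/day.
After stage 2: water left = (1−0.272)×131.01 = 95.372; final concentrate = 531.67 tonne/day.
ore fraction = 436.3/531.67 = 0.8206.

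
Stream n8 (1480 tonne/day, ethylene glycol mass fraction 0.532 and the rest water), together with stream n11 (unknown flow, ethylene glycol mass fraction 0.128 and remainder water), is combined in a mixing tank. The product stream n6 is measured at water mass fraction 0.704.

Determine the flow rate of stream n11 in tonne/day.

Let n11 be the unknown flow. Total out = 1480 + n11.
water balance: 692.64 + 0.872·n11 = 0.704·(1480 + n11)
(0.872 − 0.704)·n11 = 0.704×1480 − 692.64 = 349.28
n11 = 349.28 / 0.168 = 2079 tonne/day

2079 tonne/day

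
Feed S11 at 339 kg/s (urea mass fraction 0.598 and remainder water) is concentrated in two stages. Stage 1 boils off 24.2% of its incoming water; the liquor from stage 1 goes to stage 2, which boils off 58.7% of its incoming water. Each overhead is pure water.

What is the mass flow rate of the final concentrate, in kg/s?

245.4 kg/s

water in feed = 339×0.402 = 136.28 kg/s.
After stage 1: water left = (1−0.242)×136.28 = 103.3; stream total = 306.02 kg/s.
After stage 2: water left = (1−0.587)×103.3 = 42.662; final concentrate = 245.38 kg/s.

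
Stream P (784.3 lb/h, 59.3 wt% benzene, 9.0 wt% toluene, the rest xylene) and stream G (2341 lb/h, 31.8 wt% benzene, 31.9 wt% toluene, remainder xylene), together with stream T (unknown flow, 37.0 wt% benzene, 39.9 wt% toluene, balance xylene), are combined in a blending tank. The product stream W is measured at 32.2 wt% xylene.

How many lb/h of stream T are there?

1012 lb/h

Let T be the unknown flow. Total out = 3125.3 + T.
xylene balance: 1098.4 + 0.231·T = 0.322·(3125.3 + T)
(0.231 − 0.322)·T = 0.322×3125.3 − 1098.4 = -92.059
T = -92.059 / -0.091 = 1011.6 lb/h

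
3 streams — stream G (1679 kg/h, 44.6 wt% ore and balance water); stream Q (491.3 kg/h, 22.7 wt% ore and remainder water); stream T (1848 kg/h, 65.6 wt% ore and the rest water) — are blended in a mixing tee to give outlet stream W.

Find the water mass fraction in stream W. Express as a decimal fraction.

0.4842

Total flow out = 1679 + 491.3 + 1848 = 4018.3 kg/h.
water in = 1679×0.554 + 491.3×0.773 + 1848×0.344 = 1945.7 kg/h.
water mass fraction in W = 1945.7/4018.3 = 0.4842.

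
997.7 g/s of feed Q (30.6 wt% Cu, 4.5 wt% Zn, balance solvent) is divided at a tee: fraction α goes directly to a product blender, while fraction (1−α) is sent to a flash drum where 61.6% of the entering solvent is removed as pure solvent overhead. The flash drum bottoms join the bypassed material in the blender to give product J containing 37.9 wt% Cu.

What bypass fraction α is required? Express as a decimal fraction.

0.518

All 997.7×0.306 = 305.3 g/s of Cu reaches J, so J = 305.3/0.379 = 805.53 g/s and vapour = 192.17 g/s.
The evaporator receives (1−α)·997.7 of feed at 0.649 solvent and removes 0.616 of that solvent:
0.616×0.649×(1−α)×997.7 = 192.17
(1−α) = 192.17/398.86 = 0.4818;  α = 0.5182.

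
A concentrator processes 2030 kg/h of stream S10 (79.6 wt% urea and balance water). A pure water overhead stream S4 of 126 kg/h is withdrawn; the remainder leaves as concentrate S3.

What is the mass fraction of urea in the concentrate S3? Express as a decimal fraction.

0.849

urea is not removed: 2030×0.796 = 1615.9 kg/h of urea enters S3.
Concentrate = 2030 − 126 = 1904 kg/h.
Mass fraction = 1615.9/1904 = 0.849.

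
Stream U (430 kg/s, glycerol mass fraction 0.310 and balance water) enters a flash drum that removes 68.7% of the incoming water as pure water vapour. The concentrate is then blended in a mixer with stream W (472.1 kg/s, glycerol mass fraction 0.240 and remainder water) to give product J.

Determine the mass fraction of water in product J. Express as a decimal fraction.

0.647

Vapour removed = 0.687×0.690×430 = 203.83 kg/s; concentrate = 226.17 kg/s.
water reaching the mixer = 92.867 (from concentrate) + 472.1×0.760 = 451.66 kg/s.
Product flow = 226.17 + 472.1 = 698.27 kg/s; water fraction = 0.647.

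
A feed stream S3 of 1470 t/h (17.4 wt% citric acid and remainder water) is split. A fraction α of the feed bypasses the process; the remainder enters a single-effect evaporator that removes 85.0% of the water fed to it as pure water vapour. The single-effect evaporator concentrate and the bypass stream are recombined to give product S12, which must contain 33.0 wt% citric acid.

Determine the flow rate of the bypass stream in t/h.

All 1470×0.174 = 255.78 t/h of citric acid reaches S12, so S12 = 255.78/0.330 = 775.09 t/h and vapour = 694.91 t/h.
The evaporator receives (1−α)·1470 of feed at 0.826 water and removes 0.850 of that water:
0.850×0.826×(1−α)×1470 = 694.91
(1−α) = 694.91/1032.1 = 0.6733;  α = 0.3267.
Bypass flow = 0.3267×1470 = 480.24 t/h.

480.2 t/h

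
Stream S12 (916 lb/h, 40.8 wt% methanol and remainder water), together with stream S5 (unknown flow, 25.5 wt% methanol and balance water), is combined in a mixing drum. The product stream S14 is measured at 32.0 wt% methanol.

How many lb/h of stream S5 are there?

1240 lb/h

Let S5 be the unknown flow. Total out = 916 + S5.
methanol balance: 373.73 + 0.255·S5 = 0.320·(916 + S5)
(0.255 − 0.320)·S5 = 0.320×916 − 373.73 = -80.608
S5 = -80.608 / -0.065 = 1240.1 lb/h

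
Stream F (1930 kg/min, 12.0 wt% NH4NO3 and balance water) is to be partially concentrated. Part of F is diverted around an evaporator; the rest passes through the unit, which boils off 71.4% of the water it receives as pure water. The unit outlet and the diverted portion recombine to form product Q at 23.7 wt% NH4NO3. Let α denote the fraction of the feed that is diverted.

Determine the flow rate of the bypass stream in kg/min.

413.6 kg/min

All 1930×0.120 = 231.6 kg/min of NH4NO3 reaches Q, so Q = 231.6/0.237 = 977.22 kg/min and vapour = 952.78 kg/min.
The evaporator receives (1−α)·1930 of feed at 0.880 water and removes 0.714 of that water:
0.714×0.880×(1−α)×1930 = 952.78
(1−α) = 952.78/1212.7 = 0.7857;  α = 0.2143.
Bypass flow = 0.2143×1930 = 413.6 kg/min.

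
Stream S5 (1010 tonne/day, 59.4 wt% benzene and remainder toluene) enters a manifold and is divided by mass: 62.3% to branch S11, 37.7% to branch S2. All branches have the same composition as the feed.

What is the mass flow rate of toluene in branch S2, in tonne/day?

154.6 tonne/day

Branch S2 total = 0.377×1010 = 380.77 tonne/day.
toluene in S2 = 0.406×380.77 = 154.59 tonne/day.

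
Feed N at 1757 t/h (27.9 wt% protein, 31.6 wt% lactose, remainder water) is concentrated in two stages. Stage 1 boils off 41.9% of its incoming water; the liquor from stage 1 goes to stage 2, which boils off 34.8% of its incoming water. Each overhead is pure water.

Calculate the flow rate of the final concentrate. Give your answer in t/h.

1315 t/h

water in feed = 1757×0.405 = 711.59 t/h.
After stage 1: water left = (1−0.419)×711.59 = 413.43; stream total = 1458.8 t/h.
After stage 2: water left = (1−0.348)×413.43 = 269.56; final concentrate = 1315 t/h.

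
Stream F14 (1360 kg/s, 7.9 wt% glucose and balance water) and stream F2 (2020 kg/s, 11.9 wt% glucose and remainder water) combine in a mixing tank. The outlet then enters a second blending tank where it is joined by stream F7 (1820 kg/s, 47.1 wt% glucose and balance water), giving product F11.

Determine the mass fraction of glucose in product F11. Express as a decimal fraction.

Overall, product flow = 5200 kg/s.
glucose in = 1360×0.079 + 2020×0.119 + 1820×0.471 = 1205 kg/s.
glucose fraction in F11 = 0.232.

0.232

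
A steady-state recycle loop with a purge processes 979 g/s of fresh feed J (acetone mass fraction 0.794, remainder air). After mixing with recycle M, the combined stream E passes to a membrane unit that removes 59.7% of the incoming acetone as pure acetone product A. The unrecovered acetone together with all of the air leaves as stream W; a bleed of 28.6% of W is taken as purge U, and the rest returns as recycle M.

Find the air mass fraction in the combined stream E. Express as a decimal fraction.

air enters only via J and leaves only via the purge: 979×0.206 = 0.286×(air in W), and the membrane unit passes all air, so air in E = air in W = 705.15 g/s.
acetone in E: m_A = 979×0.794 + (1−0.286)·(1−0.597)·m_A, so m_A = 777.33/0.7123 = 1091.4 g/s.
E = 1091.4 + 705.15 = 1796.5 g/s.
air fraction in E = 705.15/1796.5 = 0.393.

0.393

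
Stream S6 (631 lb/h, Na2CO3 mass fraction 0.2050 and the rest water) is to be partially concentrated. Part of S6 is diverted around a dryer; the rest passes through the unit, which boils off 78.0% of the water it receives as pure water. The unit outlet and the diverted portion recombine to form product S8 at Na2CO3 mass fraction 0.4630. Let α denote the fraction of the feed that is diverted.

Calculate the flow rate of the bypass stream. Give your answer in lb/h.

63.97 lb/h

All 631×0.205 = 129.35 lb/h of Na2CO3 reaches S8, so S8 = 129.35/0.463 = 279.38 lb/h and vapour = 351.62 lb/h.
The evaporator receives (1−α)·631 of feed at 0.795 water and removes 0.780 of that water:
0.780×0.795×(1−α)×631 = 351.62
(1−α) = 351.62/391.28 = 0.8986;  α = 0.1014.
Bypass flow = 0.1014×631 = 63.97 lb/h.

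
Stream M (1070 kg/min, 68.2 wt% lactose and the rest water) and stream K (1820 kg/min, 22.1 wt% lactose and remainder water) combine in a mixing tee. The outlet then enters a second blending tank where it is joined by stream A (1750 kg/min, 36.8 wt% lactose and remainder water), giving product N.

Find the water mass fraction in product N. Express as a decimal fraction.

Overall, product flow = 4640 kg/min.
water in = 1070×0.318 + 1820×0.779 + 1750×0.632 = 2864 kg/min.
water fraction in N = 0.617.

0.617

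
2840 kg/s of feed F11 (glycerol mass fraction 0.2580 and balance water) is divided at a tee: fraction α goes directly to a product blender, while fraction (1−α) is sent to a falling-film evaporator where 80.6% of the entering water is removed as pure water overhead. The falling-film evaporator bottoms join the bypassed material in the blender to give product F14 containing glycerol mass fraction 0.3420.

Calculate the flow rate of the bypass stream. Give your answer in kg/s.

All 2840×0.258 = 732.72 kg/s of glycerol reaches F14, so F14 = 732.72/0.342 = 2142.5 kg/s and vapour = 697.54 kg/s.
The evaporator receives (1−α)·2840 of feed at 0.742 water and removes 0.806 of that water:
0.806×0.742×(1−α)×2840 = 697.54
(1−α) = 697.54/1698.5 = 0.4107;  α = 0.5893.
Bypass flow = 0.5893×2840 = 1673.6 kg/s.

1674 kg/s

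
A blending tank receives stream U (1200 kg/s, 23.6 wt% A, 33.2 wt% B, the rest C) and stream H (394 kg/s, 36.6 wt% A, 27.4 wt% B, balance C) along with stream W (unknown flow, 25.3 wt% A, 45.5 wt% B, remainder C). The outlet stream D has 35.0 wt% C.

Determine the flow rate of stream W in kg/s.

1764 kg/s

Let W be the unknown flow. Total out = 1594 + W.
C balance: 660.24 + 0.292·W = 0.350·(1594 + W)
(0.292 − 0.350)·W = 0.350×1594 − 660.24 = -102.34
W = -102.34 / -0.058 = 1764.5 kg/s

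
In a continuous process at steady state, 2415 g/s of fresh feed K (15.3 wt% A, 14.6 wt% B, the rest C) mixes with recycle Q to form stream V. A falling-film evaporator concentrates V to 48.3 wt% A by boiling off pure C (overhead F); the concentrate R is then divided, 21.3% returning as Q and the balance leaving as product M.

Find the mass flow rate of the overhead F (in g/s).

Overall A balance (none leaves overhead): A in fresh feed = A in product, i.e. 2415×0.153 = (1−0.213)·R·0.483.
R = 369.5/(0.483×0.787) = 972.05 g/s.
Recycle Q = 0.213×972.05 = 207.05 g/s.
Combined feed V = 2415 + 207.05 = 2622 g/s.
Overhead F = V − R = 2622 − 972.05 = 1650 g/s.

1650 g/s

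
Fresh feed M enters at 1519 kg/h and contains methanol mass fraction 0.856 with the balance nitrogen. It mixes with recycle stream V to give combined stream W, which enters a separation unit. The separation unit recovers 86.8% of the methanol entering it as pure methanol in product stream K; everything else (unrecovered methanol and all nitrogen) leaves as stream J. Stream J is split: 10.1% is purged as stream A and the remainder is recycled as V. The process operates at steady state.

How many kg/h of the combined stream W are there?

3641 kg/h

nitrogen enters only via M and leaves only via the purge: 1519×0.144 = 0.101×(nitrogen in J), and the separation unit passes all nitrogen, so nitrogen in W = nitrogen in J = 2165.7 kg/h.
methanol in W: m_A = 1519×0.856 + (1−0.101)·(1−0.868)·m_A, so m_A = 1300.3/0.8813 = 1475.3 kg/h.
W = 1475.3 + 2165.7 = 3641 kg/h.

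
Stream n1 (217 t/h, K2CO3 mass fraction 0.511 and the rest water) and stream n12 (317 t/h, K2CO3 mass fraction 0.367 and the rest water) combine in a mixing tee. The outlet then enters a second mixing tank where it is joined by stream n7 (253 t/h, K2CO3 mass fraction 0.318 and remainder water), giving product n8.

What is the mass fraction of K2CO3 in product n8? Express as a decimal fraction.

0.391

Overall, product flow = 787 t/h.
K2CO3 in = 217×0.511 + 317×0.367 + 253×0.318 = 307.68 t/h.
K2CO3 fraction in n8 = 0.391.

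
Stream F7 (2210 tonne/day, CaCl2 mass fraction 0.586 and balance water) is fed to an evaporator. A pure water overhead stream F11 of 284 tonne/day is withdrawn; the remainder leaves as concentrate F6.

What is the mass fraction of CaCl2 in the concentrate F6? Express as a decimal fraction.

CaCl2 is not removed: 2210×0.586 = 1295.1 tonne/day of CaCl2 enters F6.
Concentrate = 2210 − 284 = 1926 tonne/day.
Mass fraction = 1295.1/1926 = 0.672.

0.672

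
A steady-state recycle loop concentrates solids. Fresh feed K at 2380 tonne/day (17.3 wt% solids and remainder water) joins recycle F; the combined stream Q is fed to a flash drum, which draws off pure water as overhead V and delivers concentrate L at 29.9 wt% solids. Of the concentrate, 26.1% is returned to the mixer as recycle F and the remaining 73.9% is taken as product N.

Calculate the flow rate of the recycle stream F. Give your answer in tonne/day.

486.3 tonne/day

Overall solids balance (none leaves overhead): solids in fresh feed = solids in product, i.e. 2380×0.173 = (1−0.261)·L·0.299.
L = 411.74/(0.299×0.739) = 1863.4 tonne/day.
Recycle F = 0.261×1863.4 = 486.35 tonne/day.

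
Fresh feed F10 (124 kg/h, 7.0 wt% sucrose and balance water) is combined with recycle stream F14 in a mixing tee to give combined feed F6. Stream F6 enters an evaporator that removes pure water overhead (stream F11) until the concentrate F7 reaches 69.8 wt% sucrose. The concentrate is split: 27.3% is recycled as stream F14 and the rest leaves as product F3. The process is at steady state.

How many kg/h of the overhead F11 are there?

Overall sucrose balance (none leaves overhead): sucrose in fresh feed = sucrose in product, i.e. 124×0.070 = (1−0.273)·F7·0.698.
F7 = 8.68/(0.698×0.727) = 17.105 kg/h.
Recycle F14 = 0.273×17.105 = 4.6697 kg/h.
Combined feed F6 = 124 + 4.6697 = 128.67 kg/h.
Overhead F11 = F6 − F7 = 128.67 − 17.105 = 111.56 kg/h.

111.6 kg/h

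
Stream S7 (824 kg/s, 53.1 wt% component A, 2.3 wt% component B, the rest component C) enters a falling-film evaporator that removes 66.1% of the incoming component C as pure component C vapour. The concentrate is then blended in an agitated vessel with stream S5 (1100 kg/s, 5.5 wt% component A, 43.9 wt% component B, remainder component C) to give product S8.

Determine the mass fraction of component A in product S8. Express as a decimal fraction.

0.296

Vapour removed = 0.661×0.446×824 = 242.92 kg/s; concentrate = 581.08 kg/s.
component A reaching the mixer = 437.54 (from concentrate) + 1100×0.055 = 498.04 kg/s.
Product flow = 581.08 + 1100 = 1681.1 kg/s; component A fraction = 0.296.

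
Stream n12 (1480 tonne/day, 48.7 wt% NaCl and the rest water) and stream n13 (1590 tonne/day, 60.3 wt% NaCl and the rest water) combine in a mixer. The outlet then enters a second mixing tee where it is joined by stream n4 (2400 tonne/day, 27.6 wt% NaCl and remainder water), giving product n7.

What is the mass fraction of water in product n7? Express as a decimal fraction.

Overall, product flow = 5470 tonne/day.
water in = 1480×0.513 + 1590×0.397 + 2400×0.724 = 3128.1 tonne/day.
water fraction in n7 = 0.572.

0.572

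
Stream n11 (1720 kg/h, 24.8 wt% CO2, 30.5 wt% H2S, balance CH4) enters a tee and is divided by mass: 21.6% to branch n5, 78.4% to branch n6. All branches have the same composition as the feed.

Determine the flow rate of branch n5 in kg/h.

Branch n5 flow = 0.216×1720 = 371.52 kg/h.

371.5 kg/h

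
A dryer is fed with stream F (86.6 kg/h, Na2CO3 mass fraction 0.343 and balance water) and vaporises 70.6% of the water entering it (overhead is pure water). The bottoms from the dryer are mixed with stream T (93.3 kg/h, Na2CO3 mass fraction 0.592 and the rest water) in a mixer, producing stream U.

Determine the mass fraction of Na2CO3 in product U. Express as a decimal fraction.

Vapour removed = 0.706×0.657×86.6 = 40.169 kg/h; concentrate = 46.431 kg/h.
Na2CO3 reaching the mixer = 29.704 (from concentrate) + 93.3×0.592 = 84.937 kg/h.
Product flow = 46.431 + 93.3 = 139.73 kg/h; Na2CO3 fraction = 0.608.

0.608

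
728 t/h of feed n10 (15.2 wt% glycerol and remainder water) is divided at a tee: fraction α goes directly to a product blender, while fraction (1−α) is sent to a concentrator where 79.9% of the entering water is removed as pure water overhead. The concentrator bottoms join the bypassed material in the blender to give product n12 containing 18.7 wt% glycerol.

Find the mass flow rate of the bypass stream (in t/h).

526.9 t/h

All 728×0.152 = 110.66 t/h of glycerol reaches n12, so n12 = 110.66/0.187 = 591.74 t/h and vapour = 136.26 t/h.
The evaporator receives (1−α)·728 of feed at 0.848 water and removes 0.799 of that water:
0.799×0.848×(1−α)×728 = 136.26
(1−α) = 136.26/493.26 = 0.2762;  α = 0.7238.
Bypass flow = 0.7238×728 = 526.9 t/h.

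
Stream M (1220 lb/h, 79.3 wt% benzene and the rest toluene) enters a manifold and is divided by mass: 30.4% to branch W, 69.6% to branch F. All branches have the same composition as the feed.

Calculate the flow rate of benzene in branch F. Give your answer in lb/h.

Branch F total = 0.696×1220 = 849.12 lb/h.
benzene in F = 0.793×849.12 = 673.35 lb/h.

673.4 lb/h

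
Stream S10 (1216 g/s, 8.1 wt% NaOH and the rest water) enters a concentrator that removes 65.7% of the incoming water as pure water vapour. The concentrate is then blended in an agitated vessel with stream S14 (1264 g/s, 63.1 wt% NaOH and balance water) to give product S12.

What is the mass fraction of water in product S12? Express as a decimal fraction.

0.487

Vapour removed = 0.657×0.919×1216 = 734.2 g/s; concentrate = 481.8 g/s.
water reaching the mixer = 383.3 (from concentrate) + 1264×0.369 = 849.72 g/s.
Product flow = 481.8 + 1264 = 1745.8 g/s; water fraction = 0.487.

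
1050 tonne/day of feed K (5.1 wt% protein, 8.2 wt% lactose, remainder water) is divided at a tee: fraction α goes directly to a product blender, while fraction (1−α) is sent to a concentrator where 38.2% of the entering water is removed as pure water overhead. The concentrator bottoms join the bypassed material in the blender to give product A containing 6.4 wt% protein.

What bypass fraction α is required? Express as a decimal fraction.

All 1050×0.051 = 53.55 tonne/day of protein reaches A, so A = 53.55/0.064 = 836.72 tonne/day and vapour = 213.28 tonne/day.
The evaporator receives (1−α)·1050 of feed at 0.867 water and removes 0.382 of that water:
0.382×0.867×(1−α)×1050 = 213.28
(1−α) = 213.28/347.75 = 0.6133;  α = 0.3867.

0.387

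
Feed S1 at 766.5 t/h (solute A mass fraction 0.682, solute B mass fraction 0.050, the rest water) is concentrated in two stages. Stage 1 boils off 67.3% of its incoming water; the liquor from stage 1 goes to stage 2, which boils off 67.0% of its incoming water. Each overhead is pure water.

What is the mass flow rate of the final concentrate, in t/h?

583.2 t/h

water in feed = 766.5×0.268 = 205.42 t/h.
After stage 1: water left = (1−0.673)×205.42 = 67.173; stream total = 628.25 t/h.
After stage 2: water left = (1−0.670)×67.173 = 22.167; final concentrate = 583.25 t/h.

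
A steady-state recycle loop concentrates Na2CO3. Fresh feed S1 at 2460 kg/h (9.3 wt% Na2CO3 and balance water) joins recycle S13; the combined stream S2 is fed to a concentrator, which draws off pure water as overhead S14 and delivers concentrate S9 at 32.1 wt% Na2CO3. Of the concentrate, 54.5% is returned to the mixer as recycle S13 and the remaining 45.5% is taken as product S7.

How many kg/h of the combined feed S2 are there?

Overall Na2CO3 balance (none leaves overhead): Na2CO3 in fresh feed = Na2CO3 in product, i.e. 2460×0.093 = (1−0.545)·S9·0.321.
S9 = 228.78/(0.321×0.455) = 1566.4 kg/h.
Recycle S13 = 0.545×1566.4 = 853.69 kg/h.
Combined feed S2 = 2460 + 853.69 = 3313.7 kg/h.

3314 kg/h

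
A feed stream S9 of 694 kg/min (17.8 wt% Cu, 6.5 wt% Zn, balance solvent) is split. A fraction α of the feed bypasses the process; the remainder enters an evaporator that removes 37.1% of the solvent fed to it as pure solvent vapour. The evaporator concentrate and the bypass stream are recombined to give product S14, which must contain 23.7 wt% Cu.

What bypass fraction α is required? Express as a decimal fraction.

All 694×0.178 = 123.53 kg/min of Cu reaches S14, so S14 = 123.53/0.237 = 521.23 kg/min and vapour = 172.77 kg/min.
The evaporator receives (1−α)·694 of feed at 0.757 solvent and removes 0.371 of that solvent:
0.371×0.757×(1−α)×694 = 172.77
(1−α) = 172.77/194.91 = 0.8864;  α = 0.1136.

0.114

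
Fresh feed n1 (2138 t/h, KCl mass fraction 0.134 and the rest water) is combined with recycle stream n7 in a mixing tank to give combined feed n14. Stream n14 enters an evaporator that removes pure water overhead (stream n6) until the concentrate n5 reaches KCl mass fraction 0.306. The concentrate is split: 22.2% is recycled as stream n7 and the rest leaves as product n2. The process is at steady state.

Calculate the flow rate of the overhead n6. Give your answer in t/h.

1202 t/h

Overall KCl balance (none leaves overhead): KCl in fresh feed = KCl in product, i.e. 2138×0.134 = (1−0.222)·n5·0.306.
n5 = 286.49/(0.306×0.778) = 1203.4 t/h.
Recycle n7 = 0.222×1203.4 = 267.16 t/h.
Combined feed n14 = 2138 + 267.16 = 2405.2 t/h.
Overhead n6 = n14 − n5 = 2405.2 − 1203.4 = 1201.8 t/h.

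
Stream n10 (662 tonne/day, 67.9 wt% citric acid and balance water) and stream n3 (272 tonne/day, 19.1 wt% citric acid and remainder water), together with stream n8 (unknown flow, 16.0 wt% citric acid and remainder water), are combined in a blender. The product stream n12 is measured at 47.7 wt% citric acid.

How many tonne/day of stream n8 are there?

Let n8 be the unknown flow. Total out = 934 + n8.
citric acid balance: 501.45 + 0.160·n8 = 0.477·(934 + n8)
(0.160 − 0.477)·n8 = 0.477×934 − 501.45 = -55.932
n8 = -55.932 / -0.317 = 176.44 tonne/day

176.4 tonne/day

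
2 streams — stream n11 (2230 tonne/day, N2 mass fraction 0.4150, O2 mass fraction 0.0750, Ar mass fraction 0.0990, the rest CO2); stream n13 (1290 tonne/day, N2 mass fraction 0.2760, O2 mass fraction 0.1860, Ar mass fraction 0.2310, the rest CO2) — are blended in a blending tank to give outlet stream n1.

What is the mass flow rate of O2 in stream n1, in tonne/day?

407.2 tonne/day

O2 out = O2 in = 2230×0.075 + 1290×0.186 = 407.19 tonne/day.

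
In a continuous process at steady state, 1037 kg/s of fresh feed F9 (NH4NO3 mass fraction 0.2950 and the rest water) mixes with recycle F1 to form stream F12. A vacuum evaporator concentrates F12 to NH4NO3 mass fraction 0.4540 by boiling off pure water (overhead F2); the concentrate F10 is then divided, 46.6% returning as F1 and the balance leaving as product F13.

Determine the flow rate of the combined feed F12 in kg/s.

Overall NH4NO3 balance (none leaves overhead): NH4NO3 in fresh feed = NH4NO3 in product, i.e. 1037×0.295 = (1−0.466)·F10·0.454.
F10 = 305.91/(0.454×0.534) = 1261.8 kg/s.
Recycle F1 = 0.466×1261.8 = 588.02 kg/s.
Combined feed F12 = 1037 + 588.02 = 1625 kg/s.

1625 kg/s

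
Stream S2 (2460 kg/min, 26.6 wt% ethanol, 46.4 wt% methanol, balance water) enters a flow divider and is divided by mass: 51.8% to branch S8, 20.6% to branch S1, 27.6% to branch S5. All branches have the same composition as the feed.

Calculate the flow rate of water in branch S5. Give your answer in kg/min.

Branch S5 total = 0.276×2460 = 678.96 kg/min.
water in S5 = 0.270×678.96 = 183.32 kg/min.

183.3 kg/min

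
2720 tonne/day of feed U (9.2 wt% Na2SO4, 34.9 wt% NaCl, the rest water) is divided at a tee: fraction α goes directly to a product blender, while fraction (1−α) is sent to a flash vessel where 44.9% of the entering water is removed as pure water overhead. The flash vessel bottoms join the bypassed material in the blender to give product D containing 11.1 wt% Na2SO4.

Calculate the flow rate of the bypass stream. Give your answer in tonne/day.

865 tonne/day

All 2720×0.092 = 250.24 tonne/day of Na2SO4 reaches D, so D = 250.24/0.111 = 2254.4 tonne/day and vapour = 465.59 tonne/day.
The evaporator receives (1−α)·2720 of feed at 0.559 water and removes 0.449 of that water:
0.449×0.559×(1−α)×2720 = 465.59
(1−α) = 465.59/682.7 = 0.6820;  α = 0.3180.
Bypass flow = 0.3180×2720 = 865.01 tonne/day.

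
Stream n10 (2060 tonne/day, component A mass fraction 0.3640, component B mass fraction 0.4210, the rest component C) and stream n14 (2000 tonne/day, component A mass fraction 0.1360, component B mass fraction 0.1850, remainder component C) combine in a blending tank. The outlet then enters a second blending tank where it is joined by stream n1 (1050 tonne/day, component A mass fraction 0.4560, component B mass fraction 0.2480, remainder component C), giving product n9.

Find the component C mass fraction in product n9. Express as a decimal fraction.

Overall, product flow = 5110 tonne/day.
component C in = 2060×0.215 + 2000×0.679 + 1050×0.296 = 2111.7 tonne/day.
component C fraction in n9 = 0.4132.

0.4132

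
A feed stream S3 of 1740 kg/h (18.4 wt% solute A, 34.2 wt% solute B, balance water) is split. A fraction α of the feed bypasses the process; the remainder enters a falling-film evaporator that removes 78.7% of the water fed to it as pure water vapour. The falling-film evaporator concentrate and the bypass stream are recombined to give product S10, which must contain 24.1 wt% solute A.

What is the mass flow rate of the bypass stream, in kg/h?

636.8 kg/h

All 1740×0.184 = 320.16 kg/h of solute A reaches S10, so S10 = 320.16/0.241 = 1328.5 kg/h and vapour = 411.54 kg/h.
The evaporator receives (1−α)·1740 of feed at 0.474 water and removes 0.787 of that water:
0.787×0.474×(1−α)×1740 = 411.54
(1−α) = 411.54/649.09 = 0.6340;  α = 0.3660.
Bypass flow = 0.3660×1740 = 636.8 kg/h.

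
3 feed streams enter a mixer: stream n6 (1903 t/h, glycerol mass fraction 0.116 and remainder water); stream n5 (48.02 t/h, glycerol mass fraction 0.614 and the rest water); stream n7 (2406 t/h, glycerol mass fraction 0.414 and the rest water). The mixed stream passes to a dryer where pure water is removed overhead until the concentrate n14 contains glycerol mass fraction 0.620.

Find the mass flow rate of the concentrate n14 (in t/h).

2010 t/h

glycerol entering = 1903×0.116 + 48.02×0.614 + 2406×0.414 = 1246.3 t/h.
All glycerol reports to n14, so n14 = 1246.3/0.620 = 2010.2 t/h.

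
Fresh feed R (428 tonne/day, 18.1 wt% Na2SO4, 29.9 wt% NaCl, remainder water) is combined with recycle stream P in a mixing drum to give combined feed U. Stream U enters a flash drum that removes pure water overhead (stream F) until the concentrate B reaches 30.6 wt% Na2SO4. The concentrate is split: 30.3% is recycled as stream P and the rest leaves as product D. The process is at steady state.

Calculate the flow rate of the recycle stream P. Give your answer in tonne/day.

Overall Na2SO4 balance (none leaves overhead): Na2SO4 in fresh feed = Na2SO4 in product, i.e. 428×0.181 = (1−0.303)·B·0.306.
B = 77.468/(0.306×0.697) = 363.22 tonne/day.
Recycle P = 0.303×363.22 = 110.06 tonne/day.

110.1 tonne/day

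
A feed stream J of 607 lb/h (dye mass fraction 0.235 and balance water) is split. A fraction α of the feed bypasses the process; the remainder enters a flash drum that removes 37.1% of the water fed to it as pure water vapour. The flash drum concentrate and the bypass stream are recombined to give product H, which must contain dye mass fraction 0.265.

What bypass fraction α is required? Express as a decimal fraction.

0.601

All 607×0.235 = 142.64 lb/h of dye reaches H, so H = 142.64/0.265 = 538.28 lb/h and vapour = 68.717 lb/h.
The evaporator receives (1−α)·607 of feed at 0.765 water and removes 0.371 of that water:
0.371×0.765×(1−α)×607 = 68.717
(1−α) = 68.717/172.28 = 0.3989;  α = 0.6011.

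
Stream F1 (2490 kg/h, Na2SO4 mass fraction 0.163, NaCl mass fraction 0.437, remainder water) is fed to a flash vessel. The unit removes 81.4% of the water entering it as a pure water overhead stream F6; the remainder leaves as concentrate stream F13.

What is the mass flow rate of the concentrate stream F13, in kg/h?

1679 kg/h

water entering = 2490×0.400 = 996 kg/h; overhead removed = 0.814×996 = 810.74 kg/h.
Concentrate = 2490 − 810.74 = 1679.3 kg/h.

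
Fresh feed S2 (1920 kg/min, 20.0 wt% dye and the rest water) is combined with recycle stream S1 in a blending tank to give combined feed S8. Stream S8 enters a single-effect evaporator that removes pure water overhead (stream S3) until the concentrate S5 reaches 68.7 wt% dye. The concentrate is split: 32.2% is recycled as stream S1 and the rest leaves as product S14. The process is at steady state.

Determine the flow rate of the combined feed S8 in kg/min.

2185 kg/min

Overall dye balance (none leaves overhead): dye in fresh feed = dye in product, i.e. 1920×0.200 = (1−0.322)·S5·0.687.
S5 = 384/(0.687×0.678) = 824.41 kg/min.
Recycle S1 = 0.322×824.41 = 265.46 kg/min.
Combined feed S8 = 1920 + 265.46 = 2185.5 kg/min.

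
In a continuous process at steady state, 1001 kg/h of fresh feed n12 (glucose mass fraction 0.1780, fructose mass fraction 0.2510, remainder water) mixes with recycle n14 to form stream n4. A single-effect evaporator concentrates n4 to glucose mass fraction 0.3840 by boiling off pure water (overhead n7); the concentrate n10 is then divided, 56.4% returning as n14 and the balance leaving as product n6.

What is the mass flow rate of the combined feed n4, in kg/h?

1601 kg/h

Overall glucose balance (none leaves overhead): glucose in fresh feed = glucose in product, i.e. 1001×0.178 = (1−0.564)·n10·0.384.
n10 = 178.18/(0.384×0.436) = 1064.2 kg/h.
Recycle n14 = 0.564×1064.2 = 600.23 kg/h.
Combined feed n4 = 1001 + 600.23 = 1601.2 kg/h.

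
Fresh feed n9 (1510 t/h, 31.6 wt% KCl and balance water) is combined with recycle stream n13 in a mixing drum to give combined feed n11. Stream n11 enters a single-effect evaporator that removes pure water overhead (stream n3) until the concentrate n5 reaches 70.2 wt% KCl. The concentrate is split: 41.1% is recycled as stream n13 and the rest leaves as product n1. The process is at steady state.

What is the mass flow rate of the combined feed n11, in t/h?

Overall KCl balance (none leaves overhead): KCl in fresh feed = KCl in product, i.e. 1510×0.316 = (1−0.411)·n5·0.702.
n5 = 477.16/(0.702×0.589) = 1154 t/h.
Recycle n13 = 0.411×1154 = 474.3 t/h.
Combined feed n11 = 1510 + 474.3 = 1984.3 t/h.

1984 t/h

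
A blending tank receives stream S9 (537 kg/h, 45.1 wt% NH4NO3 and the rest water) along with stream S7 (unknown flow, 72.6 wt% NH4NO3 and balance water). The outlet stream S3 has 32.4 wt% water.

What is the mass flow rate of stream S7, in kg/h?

Let S7 be the unknown flow. Total out = 537 + S7.
water balance: 294.81 + 0.274·S7 = 0.324·(537 + S7)
(0.274 − 0.324)·S7 = 0.324×537 − 294.81 = -120.83
S7 = -120.83 / -0.050 = 2416.5 kg/h

2417 kg/h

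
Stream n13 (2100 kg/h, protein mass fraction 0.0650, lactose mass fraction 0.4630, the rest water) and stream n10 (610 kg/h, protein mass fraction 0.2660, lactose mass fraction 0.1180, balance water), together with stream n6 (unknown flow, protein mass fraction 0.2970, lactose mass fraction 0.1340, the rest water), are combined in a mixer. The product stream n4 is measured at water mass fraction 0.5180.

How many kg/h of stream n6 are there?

Let n6 be the unknown flow. Total out = 2710 + n6.
water balance: 1367 + 0.569·n6 = 0.518·(2710 + n6)
(0.569 − 0.518)·n6 = 0.518×2710 − 1367 = 36.82
n6 = 36.82 / 0.051 = 721.96 kg/h

722 kg/h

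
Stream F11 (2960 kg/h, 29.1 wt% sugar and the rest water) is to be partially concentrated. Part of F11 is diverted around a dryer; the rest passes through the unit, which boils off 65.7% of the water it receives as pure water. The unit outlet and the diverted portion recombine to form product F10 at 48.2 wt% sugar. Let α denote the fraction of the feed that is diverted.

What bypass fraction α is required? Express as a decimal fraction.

0.149

All 2960×0.291 = 861.36 kg/h of sugar reaches F10, so F10 = 861.36/0.482 = 1787.1 kg/h and vapour = 1172.9 kg/h.
The evaporator receives (1−α)·2960 of feed at 0.709 water and removes 0.657 of that water:
0.657×0.709×(1−α)×2960 = 1172.9
(1−α) = 1172.9/1378.8 = 0.8507;  α = 0.1493.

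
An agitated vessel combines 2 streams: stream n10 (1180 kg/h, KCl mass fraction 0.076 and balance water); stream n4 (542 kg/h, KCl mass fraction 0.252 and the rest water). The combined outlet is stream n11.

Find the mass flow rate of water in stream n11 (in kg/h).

1496 kg/h

water out = water in = 1180×0.924 + 542×0.748 = 1495.7 kg/h.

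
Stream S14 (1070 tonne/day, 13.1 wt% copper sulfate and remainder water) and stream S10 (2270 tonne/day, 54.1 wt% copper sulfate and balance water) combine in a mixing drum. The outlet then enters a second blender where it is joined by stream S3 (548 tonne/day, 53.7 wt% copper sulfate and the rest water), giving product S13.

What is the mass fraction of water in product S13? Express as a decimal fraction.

0.572

Overall, product flow = 3888 tonne/day.
water in = 1070×0.869 + 2270×0.459 + 548×0.463 = 2225.5 tonne/day.
water fraction in S13 = 0.572.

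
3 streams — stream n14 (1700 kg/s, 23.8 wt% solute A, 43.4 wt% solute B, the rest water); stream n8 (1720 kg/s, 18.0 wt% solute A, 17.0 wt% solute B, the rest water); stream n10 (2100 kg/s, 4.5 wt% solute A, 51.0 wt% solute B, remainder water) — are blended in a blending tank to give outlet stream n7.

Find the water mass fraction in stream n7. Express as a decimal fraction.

0.473

Total flow out = 1700 + 1720 + 2100 = 5520 kg/s.
water in = 1700×0.328 + 1720×0.650 + 2100×0.445 = 2610.1 kg/s.
water mass fraction in n7 = 2610.1/5520 = 0.473.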